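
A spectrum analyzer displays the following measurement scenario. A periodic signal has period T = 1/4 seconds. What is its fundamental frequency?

The fundamental frequency is the reciprocal of the period.
f = 1/T = 1/(1/4) = 4 Hz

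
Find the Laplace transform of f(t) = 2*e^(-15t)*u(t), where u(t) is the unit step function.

Standard Laplace transform pair:
e^(-at)*u(t) <-> 1/(s+a)
With a = 15: L{2*e^(-15t)*u(t)} = 2/(s+15), ROC: Re(s) > -15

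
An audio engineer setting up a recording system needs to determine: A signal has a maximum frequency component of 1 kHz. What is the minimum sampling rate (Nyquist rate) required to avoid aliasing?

By the Nyquist-Shannon sampling theorem,
the minimum sampling rate (Nyquist rate) must be at least 2 * f_max.
Nyquist rate = 2 * 1 kHz = 2 kHz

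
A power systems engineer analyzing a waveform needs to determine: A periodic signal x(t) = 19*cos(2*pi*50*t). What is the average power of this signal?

Average power of A*cos(wt) is A^2/2.
P = 19^2 / 2 = 361/2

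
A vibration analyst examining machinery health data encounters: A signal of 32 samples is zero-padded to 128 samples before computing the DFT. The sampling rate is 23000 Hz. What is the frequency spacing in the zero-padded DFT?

Original DFT: N = 32, resolution = f_s/N = 23000/32 = 2875/4 Hz
Zero-padded DFT: N = 128, resolution = f_s/N = 23000/128 = 2875/16 Hz
Zero-padding interpolates the spectrum (finer frequency grid)
but does NOT improve the true spectral resolution (ability to resolve close frequencies).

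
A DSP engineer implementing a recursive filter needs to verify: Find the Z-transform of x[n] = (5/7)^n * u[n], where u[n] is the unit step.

The Z-transform of a^n * u[n] is z/(z-a) for |z| > |a|.
Here a = 5/7, so X(z) = z/(z - (5/7)) = 7z/(7z - 5)
ROC: |z| > 5/7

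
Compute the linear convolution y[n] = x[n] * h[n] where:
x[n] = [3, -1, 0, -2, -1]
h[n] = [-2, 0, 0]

y[n] = sum_k x[k]*h[n-k]. Output length = len(x) + len(h) - 1 = 5 + 3 - 1 = 7.
y[0] = 3*-2 = -6
y[1] = -1*-2 + 3*0 = 2
y[2] = 0*-2 + -1*0 + 3*0 = 0
y[3] = -2*-2 + 0*0 + -1*0 = 4
y[4] = -1*-2 + -2*0 + 0*0 = 2
y[5] = -1*0 + -2*0 = 0
y[6] = -1*0 = 0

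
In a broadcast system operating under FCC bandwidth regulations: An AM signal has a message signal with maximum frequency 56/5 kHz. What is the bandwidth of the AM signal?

In AM (double-sideband), the bandwidth is twice the message frequency.
BW = 2 * f_m = 2 * 56/5 kHz = 112/5 kHz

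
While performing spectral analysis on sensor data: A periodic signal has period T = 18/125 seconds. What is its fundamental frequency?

The fundamental frequency is the reciprocal of the period.
f = 1/T = 1/(18/125) = 125/18 Hz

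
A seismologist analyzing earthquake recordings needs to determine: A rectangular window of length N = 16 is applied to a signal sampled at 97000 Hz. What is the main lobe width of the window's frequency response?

For a rectangular window of length N,
the main lobe width in frequency is 2*f_s/N.
= 2*97000/16 = 12125 Hz
This determines the minimum frequency separation for resolving two sinusoids.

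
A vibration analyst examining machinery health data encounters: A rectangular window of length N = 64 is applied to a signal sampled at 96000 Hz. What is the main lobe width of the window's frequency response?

For a rectangular window of length N,
the main lobe width in frequency is 2*f_s/N.
= 2*96000/64 = 3000 Hz
This determines the minimum frequency separation for resolving two sinusoids.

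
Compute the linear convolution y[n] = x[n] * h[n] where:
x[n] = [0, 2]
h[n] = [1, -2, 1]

y[n] = sum_k x[k]*h[n-k]. Output length = len(x) + len(h) - 1 = 2 + 3 - 1 = 4.
y[0] = 0*1 = 0
y[1] = 2*1 + 0*-2 = 2
y[2] = 2*-2 + 0*1 = -4
y[3] = 2*1 = 2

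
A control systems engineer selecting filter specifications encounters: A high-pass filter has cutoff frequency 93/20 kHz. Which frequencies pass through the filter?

A high-pass filter passes all frequencies above the cutoff frequency 93/20 kHz and attenuates lower frequencies.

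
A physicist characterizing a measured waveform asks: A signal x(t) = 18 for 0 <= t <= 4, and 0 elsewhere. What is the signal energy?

Energy = integral of |x(t)|^2 dt over the signal duration
= 18^2 * 4 = 324 * 4 = 1296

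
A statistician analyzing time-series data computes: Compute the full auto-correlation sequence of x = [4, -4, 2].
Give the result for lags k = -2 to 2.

r_xx[k] = sum_m x[m]*x[m+k], indexed from 0, for k = -2 to 2:
  r_xx[-2] = x[2]*x[0] = 8
  r_xx[-1] = x[1]*x[0] + x[2]*x[1] = -24
  r_xx[0] = x[0]*x[0] + x[1]*x[1] + x[2]*x[2] = 36
  r_xx[1] = x[0]*x[1] + x[1]*x[2] = -24
  r_xx[2] = x[0]*x[2] = 8
r_xx = [8, -24, 36, -24, 8]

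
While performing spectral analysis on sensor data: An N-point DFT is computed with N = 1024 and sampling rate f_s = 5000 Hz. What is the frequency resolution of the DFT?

DFT frequency resolution = f_s / N
= 5000 / 1024 = 625/128 Hz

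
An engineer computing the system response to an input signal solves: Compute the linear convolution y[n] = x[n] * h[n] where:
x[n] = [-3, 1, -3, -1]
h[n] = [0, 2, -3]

y[n] = sum_k x[k]*h[n-k]. Output length = len(x) + len(h) - 1 = 4 + 3 - 1 = 6.
y[0] = -3*0 = 0
y[1] = 1*0 + -3*2 = -6
y[2] = -3*0 + 1*2 + -3*-3 = 11
y[3] = -1*0 + -3*2 + 1*-3 = -9
y[4] = -1*2 + -3*-3 = 7
y[5] = -1*-3 = 3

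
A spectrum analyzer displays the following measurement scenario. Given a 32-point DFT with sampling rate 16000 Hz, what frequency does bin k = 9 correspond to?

The frequency of DFT bin k is: f_k = k * f_s / N
f_9 = 9 * 16000 / 32 = 4500 Hz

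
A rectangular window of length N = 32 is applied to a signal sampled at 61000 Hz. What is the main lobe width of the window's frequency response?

For a rectangular window of length N,
the main lobe width in frequency is 2*f_s/N.
= 2*61000/32 = 7625/2 Hz
This determines the minimum frequency separation for resolving two sinusoids.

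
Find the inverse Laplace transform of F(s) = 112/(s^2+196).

Standard pair: w/(s^2+w^2) <-> sin(wt)*u(t)
Recognize w^2 = 196, so w = 14; numerator 112 = 8*14.
f(t) = 8*sin(14t)*u(t)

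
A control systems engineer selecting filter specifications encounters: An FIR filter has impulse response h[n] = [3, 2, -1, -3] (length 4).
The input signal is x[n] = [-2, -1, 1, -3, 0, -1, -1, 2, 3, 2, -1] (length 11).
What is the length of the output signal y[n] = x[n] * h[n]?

For linear convolution, the output length is:
len(y) = len(x) + len(h) - 1 = 11 + 4 - 1 = 14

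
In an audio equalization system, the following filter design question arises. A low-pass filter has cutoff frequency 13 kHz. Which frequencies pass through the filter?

A low-pass filter passes all frequencies below the cutoff frequency 13 kHz and attenuates higher frequencies.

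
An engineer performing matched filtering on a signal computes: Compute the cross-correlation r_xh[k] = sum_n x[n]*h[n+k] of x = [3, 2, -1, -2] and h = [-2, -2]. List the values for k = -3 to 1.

Both sequences indexed from 0 and zero outside their support.
Lags with overlap: k = -3 to 1.
  r_xh[-3] = x[3]*h[0] = 4
  r_xh[-2] = x[2]*h[0] + x[3]*h[1] = 6
  r_xh[-1] = x[1]*h[0] + x[2]*h[1] = -2
  r_xh[0] = x[0]*h[0] + x[1]*h[1] = -10
  r_xh[1] = x[0]*h[1] = -6
r_xh = [4, 6, -2, -10, -6] (for k = -3, ..., 1)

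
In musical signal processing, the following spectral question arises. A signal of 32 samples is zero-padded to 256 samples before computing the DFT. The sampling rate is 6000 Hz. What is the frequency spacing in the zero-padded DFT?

Original DFT: N = 32, resolution = f_s/N = 6000/32 = 375/2 Hz
Zero-padded DFT: N = 256, resolution = f_s/N = 6000/256 = 375/16 Hz
Zero-padding interpolates the spectrum (finer frequency grid)
but does NOT improve the true spectral resolution (ability to resolve close frequencies).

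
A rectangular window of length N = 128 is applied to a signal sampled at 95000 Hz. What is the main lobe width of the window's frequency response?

For a rectangular window of length N,
the main lobe width in frequency is 2*f_s/N.
= 2*95000/128 = 11875/8 Hz
This determines the minimum frequency separation for resolving two sinusoids.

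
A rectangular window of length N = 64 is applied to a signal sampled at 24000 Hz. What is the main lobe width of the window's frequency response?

For a rectangular window of length N,
the main lobe width in frequency is 2*f_s/N.
= 2*24000/64 = 750 Hz
This determines the minimum frequency separation for resolving two sinusoids.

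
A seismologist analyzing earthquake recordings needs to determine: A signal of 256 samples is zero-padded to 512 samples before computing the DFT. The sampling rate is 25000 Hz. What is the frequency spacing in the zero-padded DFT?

Original DFT: N = 256, resolution = f_s/N = 25000/256 = 3125/32 Hz
Zero-padded DFT: N = 512, resolution = f_s/N = 25000/512 = 3125/64 Hz
Zero-padding interpolates the spectrum (finer frequency grid)
but does NOT improve the true spectral resolution (ability to resolve close frequencies).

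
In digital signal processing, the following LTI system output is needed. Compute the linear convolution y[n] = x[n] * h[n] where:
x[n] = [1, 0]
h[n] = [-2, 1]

y[n] = sum_k x[k]*h[n-k]. Output length = len(x) + len(h) - 1 = 2 + 2 - 1 = 3.
y[0] = 1*-2 = -2
y[1] = 0*-2 + 1*1 = 1
y[2] = 0*1 = 0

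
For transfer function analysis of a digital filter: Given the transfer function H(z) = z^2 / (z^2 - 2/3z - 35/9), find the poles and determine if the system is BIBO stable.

Poles are roots of the denominator: z^2 - 2/3z - 35/9 = 0.
Quadratic formula: z = [-(-2/3) +/- sqrt((-2/3)^2 - 4*(-35/9))] / 2
Discriminant = 4/9 + 140/9 = 16; sqrt = 4.
z = (2/3 +/- 4) / 2 => z = 7/3 or z = -5/3.
|p1| = 5/3, |p2| = 7/3.
For BIBO stability, all poles must lie inside the unit circle (|p| < 1).
System is UNSTABLE since at least one |p| >= 1.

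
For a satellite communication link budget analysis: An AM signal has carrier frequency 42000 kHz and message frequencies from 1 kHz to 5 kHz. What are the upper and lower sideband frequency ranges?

Upper sideband (USB) = fc + [fm_low, fm_high] = 42000 + [1, 5] = [42001, 42005] kHz
Lower sideband (LSB) = fc - [fm_high, fm_low] = 42000 - [5, 1] = [41995, 41999] kHz
Total occupied spectrum: 41995 kHz to 42005 kHz (plus carrier at 42000 kHz)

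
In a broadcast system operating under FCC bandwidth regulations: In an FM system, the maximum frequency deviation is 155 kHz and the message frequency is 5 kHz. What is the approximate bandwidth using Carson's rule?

Carson's rule: BW = 2*(delta_f + f_m)
= 2*(155 + 5) kHz = 320 kHz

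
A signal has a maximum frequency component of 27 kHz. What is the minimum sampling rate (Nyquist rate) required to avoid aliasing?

By the Nyquist-Shannon sampling theorem,
the minimum sampling rate (Nyquist rate) must be at least 2 * f_max.
Nyquist rate = 2 * 27 kHz = 54 kHz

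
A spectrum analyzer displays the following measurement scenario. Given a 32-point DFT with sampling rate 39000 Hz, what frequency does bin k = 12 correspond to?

The frequency of DFT bin k is: f_k = k * f_s / N
f_12 = 12 * 39000 / 32 = 14625 Hz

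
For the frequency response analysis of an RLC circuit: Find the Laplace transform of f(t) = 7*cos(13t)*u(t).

Standard pair: cos(wt)*u(t) <-> s/(s^2+w^2)
With w = 13: L{7*cos(13t)*u(t)} = 7s/(s^2+169)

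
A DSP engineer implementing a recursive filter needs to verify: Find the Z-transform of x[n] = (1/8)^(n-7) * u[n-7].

Time-shifting property: if X(z) = Z{x[n]}, then Z{x[n-d]} = z^(-d) * X(z)
X(z) = z/(z - 1/8) for x[n] = (1/8)^n * u[n]
Z{x[n-7]} = z^(-7) * z/(z - 1/8) = z^(-6)/(z - 1/8)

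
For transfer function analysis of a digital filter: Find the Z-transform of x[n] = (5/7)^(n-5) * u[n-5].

Time-shifting property: if X(z) = Z{x[n]}, then Z{x[n-d]} = z^(-d) * X(z)
X(z) = z/(z - 5/7) for x[n] = (5/7)^n * u[n]
Z{x[n-5]} = z^(-5) * z/(z - 5/7) = z^(-4)/(z - 5/7)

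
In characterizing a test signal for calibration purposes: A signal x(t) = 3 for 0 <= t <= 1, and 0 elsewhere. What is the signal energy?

Energy = integral of |x(t)|^2 dt over the signal duration
= 3^2 * 1 = 9 * 1 = 9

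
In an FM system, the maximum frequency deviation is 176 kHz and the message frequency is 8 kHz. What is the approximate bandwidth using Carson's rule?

Carson's rule: BW = 2*(delta_f + f_m)
= 2*(176 + 8) kHz = 368 kHz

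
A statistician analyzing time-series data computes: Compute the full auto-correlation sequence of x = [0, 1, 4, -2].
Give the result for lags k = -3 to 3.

r_xx[k] = sum_m x[m]*x[m+k], indexed from 0, for k = -3 to 3:
  r_xx[-3] = x[3]*x[0] = 0
  r_xx[-2] = x[2]*x[0] + x[3]*x[1] = -2
  r_xx[-1] = x[1]*x[0] + x[2]*x[1] + x[3]*x[2] = -4
  r_xx[0] = x[0]*x[0] + x[1]*x[1] + x[2]*x[2] + x[3]*x[3] = 21
  r_xx[1] = x[0]*x[1] + x[1]*x[2] + x[2]*x[3] = -4
  r_xx[2] = x[0]*x[2] + x[1]*x[3] = -2
  r_xx[3] = x[0]*x[3] = 0
r_xx = [0, -2, -4, 21, -4, -2, 0]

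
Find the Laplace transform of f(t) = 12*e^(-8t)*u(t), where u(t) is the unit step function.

Standard Laplace transform pair:
e^(-at)*u(t) <-> 1/(s+a)
With a = 8: L{12*e^(-8t)*u(t)} = 12/(s+8), ROC: Re(s) > -8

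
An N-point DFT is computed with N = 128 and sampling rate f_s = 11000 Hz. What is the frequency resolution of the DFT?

DFT frequency resolution = f_s / N
= 11000 / 128 = 1375/16 Hz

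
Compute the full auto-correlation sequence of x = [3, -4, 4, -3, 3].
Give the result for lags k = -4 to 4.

r_xx[k] = sum_m x[m]*x[m+k], indexed from 0, for k = -4 to 4:
  r_xx[-4] = x[4]*x[0] = 9
  r_xx[-3] = x[3]*x[0] + x[4]*x[1] = -21
  r_xx[-2] = x[2]*x[0] + x[3]*x[1] + x[4]*x[2] = 36
  r_xx[-1] = x[1]*x[0] + x[2]*x[1] + x[3]*x[2] + x[4]*x[3] = -49
  r_xx[0] = x[0]*x[0] + x[1]*x[1] + x[2]*x[2] + x[3]*x[3] + x[4]*x[4] = 59
  r_xx[1] = x[0]*x[1] + x[1]*x[2] + x[2]*x[3] + x[3]*x[4] = -49
  r_xx[2] = x[0]*x[2] + x[1]*x[3] + x[2]*x[4] = 36
  r_xx[3] = x[0]*x[3] + x[1]*x[4] = -21
  r_xx[4] = x[0]*x[4] = 9
r_xx = [9, -21, 36, -49, 59, -49, 36, -21, 9]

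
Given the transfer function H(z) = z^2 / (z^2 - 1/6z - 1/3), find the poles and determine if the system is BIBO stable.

Poles are roots of the denominator: z^2 - 1/6z - 1/3 = 0.
Quadratic formula: z = [-(-1/6) +/- sqrt((-1/6)^2 - 4*(-1/3))] / 2
Discriminant = 1/36 + 4/3 = 49/36; sqrt = 7/6.
z = (1/6 +/- 7/6) / 2 => z = 2/3 or z = -1/2.
|p1| = 1/2, |p2| = 2/3.
For BIBO stability, all poles must lie inside the unit circle (|p| < 1).
System is STABLE since both |p| < 1.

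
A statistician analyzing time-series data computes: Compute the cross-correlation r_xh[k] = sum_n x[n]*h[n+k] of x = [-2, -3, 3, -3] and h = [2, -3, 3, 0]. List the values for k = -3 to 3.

Both sequences indexed from 0 and zero outside their support.
Lags with overlap: k = -3 to 3.
  r_xh[-3] = x[3]*h[0] = -6
  r_xh[-2] = x[2]*h[0] + x[3]*h[1] = 15
  r_xh[-1] = x[1]*h[0] + x[2]*h[1] + x[3]*h[2] = -24
  r_xh[0] = x[0]*h[0] + x[1]*h[1] + x[2]*h[2] + x[3]*h[3] = 14
  r_xh[1] = x[0]*h[1] + x[1]*h[2] + x[2]*h[3] = -3
  r_xh[2] = x[0]*h[2] + x[1]*h[3] = -6
  r_xh[3] = x[0]*h[3] = 0
r_xh = [-6, 15, -24, 14, -3, -6, 0] (for k = -3, ..., 3)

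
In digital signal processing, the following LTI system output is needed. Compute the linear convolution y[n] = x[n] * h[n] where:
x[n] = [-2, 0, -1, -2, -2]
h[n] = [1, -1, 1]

y[n] = sum_k x[k]*h[n-k]. Output length = len(x) + len(h) - 1 = 5 + 3 - 1 = 7.
y[0] = -2*1 = -2
y[1] = 0*1 + -2*-1 = 2
y[2] = -1*1 + 0*-1 + -2*1 = -3
y[3] = -2*1 + -1*-1 + 0*1 = -1
y[4] = -2*1 + -2*-1 + -1*1 = -1
y[5] = -2*-1 + -2*1 = 0
y[6] = -2*1 = -2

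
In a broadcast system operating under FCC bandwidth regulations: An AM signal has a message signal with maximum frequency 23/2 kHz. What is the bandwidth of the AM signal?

In AM (double-sideband), the bandwidth is twice the message frequency.
BW = 2 * f_m = 2 * 23/2 kHz = 23 kHz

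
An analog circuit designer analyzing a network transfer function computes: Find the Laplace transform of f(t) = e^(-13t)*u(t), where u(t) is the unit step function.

Standard Laplace transform pair:
e^(-at)*u(t) <-> 1/(s+a)
With a = 13: L{e^(-13t)*u(t)} = 1/(s+13), ROC: Re(s) > -13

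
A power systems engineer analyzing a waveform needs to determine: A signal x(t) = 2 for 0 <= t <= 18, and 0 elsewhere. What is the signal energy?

Energy = integral of |x(t)|^2 dt over the signal duration
= 2^2 * 18 = 4 * 18 = 72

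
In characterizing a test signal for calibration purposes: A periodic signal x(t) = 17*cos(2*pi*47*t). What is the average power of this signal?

Average power of A*cos(wt) is A^2/2.
P = 17^2 / 2 = 289/2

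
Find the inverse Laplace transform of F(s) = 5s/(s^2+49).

Standard pair: s/(s^2+w^2) <-> cos(wt)*u(t)
With k=5, w=7: f(t) = 5*cos(7t)*u(t)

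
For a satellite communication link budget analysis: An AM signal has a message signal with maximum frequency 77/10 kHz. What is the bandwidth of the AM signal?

In AM (double-sideband), the bandwidth is twice the message frequency.
BW = 2 * f_m = 2 * 77/10 kHz = 77/5 kHz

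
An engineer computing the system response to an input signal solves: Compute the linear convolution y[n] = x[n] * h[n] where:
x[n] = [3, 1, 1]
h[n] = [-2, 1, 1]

y[n] = sum_k x[k]*h[n-k]. Output length = len(x) + len(h) - 1 = 3 + 3 - 1 = 5.
y[0] = 3*-2 = -6
y[1] = 1*-2 + 3*1 = 1
y[2] = 1*-2 + 1*1 + 3*1 = 2
y[3] = 1*1 + 1*1 = 2
y[4] = 1*1 = 1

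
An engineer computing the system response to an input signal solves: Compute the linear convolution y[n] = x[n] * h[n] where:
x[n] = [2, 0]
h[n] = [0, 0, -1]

y[n] = sum_k x[k]*h[n-k]. Output length = len(x) + len(h) - 1 = 2 + 3 - 1 = 4.
y[0] = 2*0 = 0
y[1] = 0*0 + 2*0 = 0
y[2] = 0*0 + 2*-1 = -2
y[3] = 0*-1 = 0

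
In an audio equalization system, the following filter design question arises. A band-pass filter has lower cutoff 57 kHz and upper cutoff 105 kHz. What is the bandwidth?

Bandwidth = f_high - f_low
= 105 kHz - 57 kHz = 48 kHz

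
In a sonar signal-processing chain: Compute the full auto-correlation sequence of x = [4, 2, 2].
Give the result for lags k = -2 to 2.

r_xx[k] = sum_m x[m]*x[m+k], indexed from 0, for k = -2 to 2:
  r_xx[-2] = x[2]*x[0] = 8
  r_xx[-1] = x[1]*x[0] + x[2]*x[1] = 12
  r_xx[0] = x[0]*x[0] + x[1]*x[1] + x[2]*x[2] = 24
  r_xx[1] = x[0]*x[1] + x[1]*x[2] = 12
  r_xx[2] = x[0]*x[2] = 8
r_xx = [8, 12, 24, 12, 8]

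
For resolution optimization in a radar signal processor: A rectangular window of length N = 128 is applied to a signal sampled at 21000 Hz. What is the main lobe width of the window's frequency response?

For a rectangular window of length N,
the main lobe width in frequency is 2*f_s/N.
= 2*21000/128 = 2625/8 Hz
This determines the minimum frequency separation for resolving two sinusoids.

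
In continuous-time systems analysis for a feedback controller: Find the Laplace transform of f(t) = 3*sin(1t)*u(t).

Standard pair: sin(wt)*u(t) <-> w/(s^2+w^2)
With w = 1: L{3*sin(1t)*u(t)} = 3/(s^2+1)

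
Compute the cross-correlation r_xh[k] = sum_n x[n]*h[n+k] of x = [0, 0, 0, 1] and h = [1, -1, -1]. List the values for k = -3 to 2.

Both sequences indexed from 0 and zero outside their support.
Lags with overlap: k = -3 to 2.
  r_xh[-3] = x[3]*h[0] = 1
  r_xh[-2] = x[2]*h[0] + x[3]*h[1] = -1
  r_xh[-1] = x[1]*h[0] + x[2]*h[1] + x[3]*h[2] = -1
  r_xh[0] = x[0]*h[0] + x[1]*h[1] + x[2]*h[2] = 0
  r_xh[1] = x[0]*h[1] + x[1]*h[2] = 0
  r_xh[2] = x[0]*h[2] = 0
r_xh = [1, -1, -1, 0, 0, 0] (for k = -3, ..., 2)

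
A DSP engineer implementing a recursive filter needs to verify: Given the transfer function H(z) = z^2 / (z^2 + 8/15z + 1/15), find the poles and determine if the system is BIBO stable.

Poles are roots of the denominator: z^2 + 8/15z + 1/15 = 0.
Quadratic formula: z = [-(8/15) +/- sqrt((8/15)^2 - 4*(1/15))] / 2
Discriminant = 64/225 - 4/15 = 4/225; sqrt = 2/15.
z = (-8/15 +/- 2/15) / 2 => z = -1/5 or z = -1/3.
|p1| = 1/5, |p2| = 1/3.
For BIBO stability, all poles must lie inside the unit circle (|p| < 1).
System is STABLE since both |p| < 1.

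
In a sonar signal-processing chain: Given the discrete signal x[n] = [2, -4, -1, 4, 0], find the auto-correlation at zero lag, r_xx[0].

The auto-correlation at zero lag r_xx[0] equals the signal energy.
r_xx[0] = sum of x[n]^2 = 2^2 + (-4)^2 + (-1)^2 + 4^2 + 0^2
= 4 + 16 + 1 + 16 + 0 = 37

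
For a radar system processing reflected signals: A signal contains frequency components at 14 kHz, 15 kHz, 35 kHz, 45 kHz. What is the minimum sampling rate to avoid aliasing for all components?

The highest frequency component is f_max = 45 kHz.
Nyquist rate = 2 * f_max = 2 * 45 kHz = 90 kHz.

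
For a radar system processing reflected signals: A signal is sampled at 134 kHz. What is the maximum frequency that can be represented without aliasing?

The maximum frequency that can be represented without aliasing
is the Nyquist frequency: f_max = f_s / 2 = 134 kHz / 2 = 67 kHz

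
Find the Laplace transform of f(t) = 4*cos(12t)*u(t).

Standard pair: cos(wt)*u(t) <-> s/(s^2+w^2)
With w = 12: L{4*cos(12t)*u(t)} = 4s/(s^2+144)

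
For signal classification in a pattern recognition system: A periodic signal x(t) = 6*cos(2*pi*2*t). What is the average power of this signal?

Average power of A*cos(wt) is A^2/2.
P = 6^2 / 2 = 36/2 = 18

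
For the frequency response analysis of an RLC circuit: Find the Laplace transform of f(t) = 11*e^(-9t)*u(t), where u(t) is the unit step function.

Standard Laplace transform pair:
e^(-at)*u(t) <-> 1/(s+a)
With a = 9: L{11*e^(-9t)*u(t)} = 11/(s+9), ROC: Re(s) > -9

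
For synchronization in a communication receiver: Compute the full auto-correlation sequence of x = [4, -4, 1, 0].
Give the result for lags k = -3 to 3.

r_xx[k] = sum_m x[m]*x[m+k], indexed from 0, for k = -3 to 3:
  r_xx[-3] = x[3]*x[0] = 0
  r_xx[-2] = x[2]*x[0] + x[3]*x[1] = 4
  r_xx[-1] = x[1]*x[0] + x[2]*x[1] + x[3]*x[2] = -20
  r_xx[0] = x[0]*x[0] + x[1]*x[1] + x[2]*x[2] + x[3]*x[3] = 33
  r_xx[1] = x[0]*x[1] + x[1]*x[2] + x[2]*x[3] = -20
  r_xx[2] = x[0]*x[2] + x[1]*x[3] = 4
  r_xx[3] = x[0]*x[3] = 0
r_xx = [0, 4, -20, 33, -20, 4, 0]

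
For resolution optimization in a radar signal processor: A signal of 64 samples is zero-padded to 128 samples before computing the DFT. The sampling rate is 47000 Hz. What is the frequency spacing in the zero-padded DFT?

Original DFT: N = 64, resolution = f_s/N = 47000/64 = 5875/8 Hz
Zero-padded DFT: N = 128, resolution = f_s/N = 47000/128 = 5875/16 Hz
Zero-padding interpolates the spectrum (finer frequency grid)
but does NOT improve the true spectral resolution (ability to resolve close frequencies).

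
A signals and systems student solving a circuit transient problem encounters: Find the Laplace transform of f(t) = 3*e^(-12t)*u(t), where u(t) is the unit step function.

Standard Laplace transform pair:
e^(-at)*u(t) <-> 1/(s+a)
With a = 12: L{3*e^(-12t)*u(t)} = 3/(s+12), ROC: Re(s) > -12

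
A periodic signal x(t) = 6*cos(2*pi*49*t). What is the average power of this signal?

Average power of A*cos(wt) is A^2/2.
P = 6^2 / 2 = 36/2 = 18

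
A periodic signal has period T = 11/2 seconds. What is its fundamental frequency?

The fundamental frequency is the reciprocal of the period.
f = 1/T = 1/(11/2) = 2/11 Hz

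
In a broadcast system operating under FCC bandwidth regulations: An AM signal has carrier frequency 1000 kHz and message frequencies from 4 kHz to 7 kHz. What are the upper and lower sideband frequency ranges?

Upper sideband (USB) = fc + [fm_low, fm_high] = 1000 + [4, 7] = [1004, 1007] kHz
Lower sideband (LSB) = fc - [fm_high, fm_low] = 1000 - [7, 4] = [993, 996] kHz
Total occupied spectrum: 993 kHz to 1007 kHz (plus carrier at 1000 kHz)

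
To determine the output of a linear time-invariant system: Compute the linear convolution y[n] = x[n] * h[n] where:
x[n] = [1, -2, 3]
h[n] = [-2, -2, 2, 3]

y[n] = sum_k x[k]*h[n-k]. Output length = len(x) + len(h) - 1 = 3 + 4 - 1 = 6.
y[0] = 1*-2 = -2
y[1] = -2*-2 + 1*-2 = 2
y[2] = 3*-2 + -2*-2 + 1*2 = 0
y[3] = 3*-2 + -2*2 + 1*3 = -7
y[4] = 3*2 + -2*3 = 0
y[5] = 3*3 = 9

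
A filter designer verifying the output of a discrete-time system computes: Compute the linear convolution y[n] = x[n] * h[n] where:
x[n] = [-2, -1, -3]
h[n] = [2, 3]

y[n] = sum_k x[k]*h[n-k]. Output length = len(x) + len(h) - 1 = 3 + 2 - 1 = 4.
y[0] = -2*2 = -4
y[1] = -1*2 + -2*3 = -8
y[2] = -3*2 + -1*3 = -9
y[3] = -3*3 = -9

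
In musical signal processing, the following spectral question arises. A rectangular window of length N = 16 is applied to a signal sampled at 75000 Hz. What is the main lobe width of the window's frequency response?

For a rectangular window of length N,
the main lobe width in frequency is 2*f_s/N.
= 2*75000/16 = 9375 Hz
This determines the minimum frequency separation for resolving two sinusoids.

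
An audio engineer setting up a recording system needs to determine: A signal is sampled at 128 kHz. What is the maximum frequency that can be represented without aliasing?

The maximum frequency that can be represented without aliasing
is the Nyquist frequency: f_max = f_s / 2 = 128 kHz / 2 = 64 kHz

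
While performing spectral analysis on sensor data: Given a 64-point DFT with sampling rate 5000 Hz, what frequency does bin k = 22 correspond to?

The frequency of DFT bin k is: f_k = k * f_s / N
f_22 = 22 * 5000 / 64 = 6875/4 Hz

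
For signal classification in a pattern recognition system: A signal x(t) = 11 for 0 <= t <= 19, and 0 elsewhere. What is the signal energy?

Energy = integral of |x(t)|^2 dt over the signal duration
= 11^2 * 19 = 121 * 19 = 2299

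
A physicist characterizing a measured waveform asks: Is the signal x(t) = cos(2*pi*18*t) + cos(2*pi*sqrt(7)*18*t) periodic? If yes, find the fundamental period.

f1 = 18 Hz, f2 = 18*sqrt(7) Hz
Ratio f2/f1 = sqrt(7), which is irrational.
Since the frequency ratio is irrational, no common period exists.
The signal is not periodic.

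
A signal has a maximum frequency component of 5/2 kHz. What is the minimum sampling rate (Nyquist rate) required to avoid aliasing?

By the Nyquist-Shannon sampling theorem,
the minimum sampling rate (Nyquist rate) must be at least 2 * f_max.
Nyquist rate = 2 * 5/2 kHz = 5 kHz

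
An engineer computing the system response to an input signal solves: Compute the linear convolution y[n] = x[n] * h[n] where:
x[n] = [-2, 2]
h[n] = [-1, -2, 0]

y[n] = sum_k x[k]*h[n-k]. Output length = len(x) + len(h) - 1 = 2 + 3 - 1 = 4.
y[0] = -2*-1 = 2
y[1] = 2*-1 + -2*-2 = 2
y[2] = 2*-2 + -2*0 = -4
y[3] = 2*0 = 0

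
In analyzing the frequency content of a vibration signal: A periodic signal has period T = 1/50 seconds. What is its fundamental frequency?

The fundamental frequency is the reciprocal of the period.
f = 1/T = 1/(1/50) = 50 Hz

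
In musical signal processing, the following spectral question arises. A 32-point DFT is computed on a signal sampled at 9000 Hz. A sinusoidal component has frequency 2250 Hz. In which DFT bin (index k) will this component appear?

DFT frequency resolution = f_s/N = 9000/32 = 1125/4 Hz
Bin index k = f_signal / resolution = 2250 / 1125/4 = 8
The signal frequency 2250 Hz falls in DFT bin k = 8.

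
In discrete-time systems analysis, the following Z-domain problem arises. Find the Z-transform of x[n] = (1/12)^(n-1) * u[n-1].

Time-shifting property: if X(z) = Z{x[n]}, then Z{x[n-d]} = z^(-d) * X(z)
X(z) = z/(z - 1/12) for x[n] = (1/12)^n * u[n]
Z{x[n-1]} = z^(-1) * z/(z - 1/12) = 1/(z - 1/12)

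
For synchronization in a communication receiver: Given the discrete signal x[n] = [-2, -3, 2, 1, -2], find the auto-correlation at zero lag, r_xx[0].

The auto-correlation at zero lag r_xx[0] equals the signal energy.
r_xx[0] = sum of x[n]^2 = (-2)^2 + (-3)^2 + 2^2 + 1^2 + (-2)^2
= 4 + 9 + 4 + 1 + 4 = 22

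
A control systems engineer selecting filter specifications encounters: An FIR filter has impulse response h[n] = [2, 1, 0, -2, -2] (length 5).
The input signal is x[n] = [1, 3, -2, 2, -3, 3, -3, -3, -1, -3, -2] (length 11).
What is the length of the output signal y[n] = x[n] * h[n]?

For linear convolution, the output length is:
len(y) = len(x) + len(h) - 1 = 11 + 5 - 1 = 15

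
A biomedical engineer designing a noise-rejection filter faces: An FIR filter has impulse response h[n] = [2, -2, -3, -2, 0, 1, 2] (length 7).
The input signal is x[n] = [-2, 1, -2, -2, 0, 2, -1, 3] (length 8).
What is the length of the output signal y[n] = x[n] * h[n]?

For linear convolution, the output length is:
len(y) = len(x) + len(h) - 1 = 8 + 7 - 1 = 14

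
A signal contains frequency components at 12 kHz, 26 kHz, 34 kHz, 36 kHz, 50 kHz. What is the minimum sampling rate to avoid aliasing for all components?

The highest frequency component is f_max = 50 kHz.
Nyquist rate = 2 * f_max = 2 * 50 kHz = 100 kHz.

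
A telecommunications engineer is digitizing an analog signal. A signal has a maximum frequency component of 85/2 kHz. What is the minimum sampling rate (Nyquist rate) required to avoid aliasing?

By the Nyquist-Shannon sampling theorem,
the minimum sampling rate (Nyquist rate) must be at least 2 * f_max.
Nyquist rate = 2 * 85/2 kHz = 85 kHz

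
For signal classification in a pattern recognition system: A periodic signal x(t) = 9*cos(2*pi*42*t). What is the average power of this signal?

Average power of A*cos(wt) is A^2/2.
P = 9^2 / 2 = 81/2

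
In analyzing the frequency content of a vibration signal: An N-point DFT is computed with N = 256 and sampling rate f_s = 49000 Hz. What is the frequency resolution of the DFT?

DFT frequency resolution = f_s / N
= 49000 / 256 = 6125/32 Hz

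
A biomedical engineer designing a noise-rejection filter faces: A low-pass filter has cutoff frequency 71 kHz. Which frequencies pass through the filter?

A low-pass filter passes all frequencies below the cutoff frequency 71 kHz and attenuates higher frequencies.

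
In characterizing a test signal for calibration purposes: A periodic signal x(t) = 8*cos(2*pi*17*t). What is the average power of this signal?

Average power of A*cos(wt) is A^2/2.
P = 8^2 / 2 = 64/2 = 32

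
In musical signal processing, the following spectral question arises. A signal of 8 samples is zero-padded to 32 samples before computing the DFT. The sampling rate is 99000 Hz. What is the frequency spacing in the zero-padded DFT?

Original DFT: N = 8, resolution = f_s/N = 99000/8 = 12375 Hz
Zero-padded DFT: N = 32, resolution = f_s/N = 99000/32 = 12375/4 Hz
Zero-padding interpolates the spectrum (finer frequency grid)
but does NOT improve the true spectral resolution (ability to resolve close frequencies).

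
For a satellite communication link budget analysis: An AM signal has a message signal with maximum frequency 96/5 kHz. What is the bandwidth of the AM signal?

In AM (double-sideband), the bandwidth is twice the message frequency.
BW = 2 * f_m = 2 * 96/5 kHz = 192/5 kHz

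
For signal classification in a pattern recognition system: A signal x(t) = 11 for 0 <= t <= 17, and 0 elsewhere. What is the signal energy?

Energy = integral of |x(t)|^2 dt over the signal duration
= 11^2 * 17 = 121 * 17 = 2057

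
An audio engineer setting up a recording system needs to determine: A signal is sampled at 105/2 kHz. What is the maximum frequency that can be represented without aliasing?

The maximum frequency that can be represented without aliasing
is the Nyquist frequency: f_max = f_s / 2 = 105/2 kHz / 2 = 105/4 kHz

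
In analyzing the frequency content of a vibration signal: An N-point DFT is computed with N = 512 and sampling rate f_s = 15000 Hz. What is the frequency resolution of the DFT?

DFT frequency resolution = f_s / N
= 15000 / 512 = 1875/64 Hz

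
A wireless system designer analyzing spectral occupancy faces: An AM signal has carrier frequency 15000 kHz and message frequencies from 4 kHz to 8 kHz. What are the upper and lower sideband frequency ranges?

Upper sideband (USB) = fc + [fm_low, fm_high] = 15000 + [4, 8] = [15004, 15008] kHz
Lower sideband (LSB) = fc - [fm_high, fm_low] = 15000 - [8, 4] = [14992, 14996] kHz
Total occupied spectrum: 14992 kHz to 15008 kHz (plus carrier at 15000 kHz)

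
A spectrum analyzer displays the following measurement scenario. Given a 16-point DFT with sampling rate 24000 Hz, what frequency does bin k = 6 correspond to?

The frequency of DFT bin k is: f_k = k * f_s / N
f_6 = 6 * 24000 / 16 = 9000 Hz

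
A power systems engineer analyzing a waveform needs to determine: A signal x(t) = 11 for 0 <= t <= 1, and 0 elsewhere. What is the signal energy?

Energy = integral of |x(t)|^2 dt over the signal duration
= 11^2 * 1 = 121 * 1 = 121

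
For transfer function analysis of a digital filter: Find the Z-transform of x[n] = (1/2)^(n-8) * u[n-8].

Time-shifting property: if X(z) = Z{x[n]}, then Z{x[n-d]} = z^(-d) * X(z)
X(z) = z/(z - 1/2) for x[n] = (1/2)^n * u[n]
Z{x[n-8]} = z^(-8) * z/(z - 1/2) = z^(-7)/(z - 1/2)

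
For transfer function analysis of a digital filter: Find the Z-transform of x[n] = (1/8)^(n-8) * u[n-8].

Time-shifting property: if X(z) = Z{x[n]}, then Z{x[n-d]} = z^(-d) * X(z)
X(z) = z/(z - 1/8) for x[n] = (1/8)^n * u[n]
Z{x[n-8]} = z^(-8) * z/(z - 1/8) = z^(-7)/(z - 1/8)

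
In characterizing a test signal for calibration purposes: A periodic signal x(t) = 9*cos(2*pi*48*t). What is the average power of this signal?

Average power of A*cos(wt) is A^2/2.
P = 9^2 / 2 = 81/2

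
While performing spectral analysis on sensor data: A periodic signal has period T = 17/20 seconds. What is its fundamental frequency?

The fundamental frequency is the reciprocal of the period.
f = 1/T = 1/(17/20) = 20/17 Hz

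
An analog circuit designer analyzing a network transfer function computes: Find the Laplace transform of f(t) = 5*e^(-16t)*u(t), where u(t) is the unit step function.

Standard Laplace transform pair:
e^(-at)*u(t) <-> 1/(s+a)
With a = 16: L{5*e^(-16t)*u(t)} = 5/(s+16), ROC: Re(s) > -16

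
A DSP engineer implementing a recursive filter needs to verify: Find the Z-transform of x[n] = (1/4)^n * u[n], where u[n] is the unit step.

The Z-transform of a^n * u[n] is z/(z-a) for |z| > |a|.
Here a = 1/4, so X(z) = z/(z - (1/4)) = 4z/(4z - 1)
ROC: |z| > 1/4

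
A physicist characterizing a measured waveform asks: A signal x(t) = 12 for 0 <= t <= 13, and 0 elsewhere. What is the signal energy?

Energy = integral of |x(t)|^2 dt over the signal duration
= 12^2 * 13 = 144 * 13 = 1872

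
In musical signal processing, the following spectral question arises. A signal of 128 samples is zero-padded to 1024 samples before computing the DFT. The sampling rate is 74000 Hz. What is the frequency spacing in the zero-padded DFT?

Original DFT: N = 128, resolution = f_s/N = 74000/128 = 4625/8 Hz
Zero-padded DFT: N = 1024, resolution = f_s/N = 74000/1024 = 4625/64 Hz
Zero-padding interpolates the spectrum (finer frequency grid)
but does NOT improve the true spectral resolution (ability to resolve close frequencies).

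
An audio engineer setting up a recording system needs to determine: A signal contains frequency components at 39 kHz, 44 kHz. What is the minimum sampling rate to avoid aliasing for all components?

The highest frequency component is f_max = 44 kHz.
Nyquist rate = 2 * f_max = 2 * 44 kHz = 88 kHz.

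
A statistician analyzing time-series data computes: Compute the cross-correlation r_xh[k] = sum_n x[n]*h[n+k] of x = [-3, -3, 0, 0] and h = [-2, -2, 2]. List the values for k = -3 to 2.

Both sequences indexed from 0 and zero outside their support.
Lags with overlap: k = -3 to 2.
  r_xh[-3] = x[3]*h[0] = 0
  r_xh[-2] = x[2]*h[0] + x[3]*h[1] = 0
  r_xh[-1] = x[1]*h[0] + x[2]*h[1] + x[3]*h[2] = 6
  r_xh[0] = x[0]*h[0] + x[1]*h[1] + x[2]*h[2] = 12
  r_xh[1] = x[0]*h[1] + x[1]*h[2] = 0
  r_xh[2] = x[0]*h[2] = -6
r_xh = [0, 0, 6, 12, 0, -6] (for k = -3, ..., 2)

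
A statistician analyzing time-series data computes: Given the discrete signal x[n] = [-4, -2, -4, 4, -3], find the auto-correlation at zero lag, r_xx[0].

The auto-correlation at zero lag r_xx[0] equals the signal energy.
r_xx[0] = sum of x[n]^2 = (-4)^2 + (-2)^2 + (-4)^2 + 4^2 + (-3)^2
= 16 + 4 + 16 + 16 + 9 = 61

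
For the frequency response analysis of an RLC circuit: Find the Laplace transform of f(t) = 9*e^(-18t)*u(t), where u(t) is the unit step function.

Standard Laplace transform pair:
e^(-at)*u(t) <-> 1/(s+a)
With a = 18: L{9*e^(-18t)*u(t)} = 9/(s+18), ROC: Re(s) > -18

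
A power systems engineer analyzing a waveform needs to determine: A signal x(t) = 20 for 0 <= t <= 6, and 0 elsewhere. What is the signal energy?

Energy = integral of |x(t)|^2 dt over the signal duration
= 20^2 * 6 = 400 * 6 = 2400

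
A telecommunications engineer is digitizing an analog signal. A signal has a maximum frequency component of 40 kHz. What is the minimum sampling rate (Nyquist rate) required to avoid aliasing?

By the Nyquist-Shannon sampling theorem,
the minimum sampling rate (Nyquist rate) must be at least 2 * f_max.
Nyquist rate = 2 * 40 kHz = 80 kHz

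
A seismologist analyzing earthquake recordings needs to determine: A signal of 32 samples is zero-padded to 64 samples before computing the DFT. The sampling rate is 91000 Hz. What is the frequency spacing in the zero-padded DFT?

Original DFT: N = 32, resolution = f_s/N = 91000/32 = 11375/4 Hz
Zero-padded DFT: N = 64, resolution = f_s/N = 91000/64 = 11375/8 Hz
Zero-padding interpolates the spectrum (finer frequency grid)
but does NOT improve the true spectral resolution (ability to resolve close frequencies).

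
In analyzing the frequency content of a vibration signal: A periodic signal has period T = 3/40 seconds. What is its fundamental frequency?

The fundamental frequency is the reciprocal of the period.
f = 1/T = 1/(3/40) = 40/3 Hz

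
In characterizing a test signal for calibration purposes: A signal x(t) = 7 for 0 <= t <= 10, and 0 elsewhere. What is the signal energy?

Energy = integral of |x(t)|^2 dt over the signal duration
= 7^2 * 10 = 49 * 10 = 490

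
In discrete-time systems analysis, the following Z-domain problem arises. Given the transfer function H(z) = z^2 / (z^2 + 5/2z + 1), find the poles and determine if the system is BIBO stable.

Poles are roots of the denominator: z^2 + 5/2z + 1 = 0.
Quadratic formula: z = [-(5/2) +/- sqrt((5/2)^2 - 4*(1))] / 2
Discriminant = 25/4 - 4 = 9/4; sqrt = 3/2.
z = (-5/2 +/- 3/2) / 2 => z = -1/2 or z = -2.
|p1| = 2, |p2| = 1/2.
For BIBO stability, all poles must lie inside the unit circle (|p| < 1).
System is UNSTABLE since at least one |p| >= 1.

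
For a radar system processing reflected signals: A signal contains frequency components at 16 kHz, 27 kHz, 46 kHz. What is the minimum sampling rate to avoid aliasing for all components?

The highest frequency component is f_max = 46 kHz.
Nyquist rate = 2 * f_max = 2 * 46 kHz = 92 kHz.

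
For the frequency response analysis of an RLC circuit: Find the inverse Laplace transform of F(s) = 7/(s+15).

Standard pair: k/(s+a) <-> k*e^(-at)*u(t)
With k=7, a=15: f(t) = 7*e^(-15t)*u(t)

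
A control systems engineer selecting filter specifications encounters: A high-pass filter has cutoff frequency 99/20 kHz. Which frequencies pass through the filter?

A high-pass filter passes all frequencies above the cutoff frequency 99/20 kHz and attenuates lower frequencies.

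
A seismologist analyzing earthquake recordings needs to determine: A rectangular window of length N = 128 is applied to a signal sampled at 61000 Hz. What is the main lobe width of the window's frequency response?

For a rectangular window of length N,
the main lobe width in frequency is 2*f_s/N.
= 2*61000/128 = 7625/8 Hz
This determines the minimum frequency separation for resolving two sinusoids.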